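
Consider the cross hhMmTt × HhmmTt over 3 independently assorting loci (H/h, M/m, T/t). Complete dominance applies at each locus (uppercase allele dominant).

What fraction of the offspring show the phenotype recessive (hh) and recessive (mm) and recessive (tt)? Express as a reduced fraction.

hhMmTt gametes: hMT×2, hMt×2, hmT×2, hmt×2
HhmmTt gametes: HmT×2, Hmt×2, hmT×2, hmt×2
hhMmTt×HhmmTt grid (8·8=64): HhMmTT=4 HhMmTt=8 HhMmtt=4 HhmmTT=4 HhmmTt=8 Hhmmtt=4 hhMmTT=4 hhMmTt=8 hhMmtt=4 hhmmTT=4 hhmmTt=8 hhmmtt=4
hh mm tt hits 4/64; gcd=4; 4÷4/64÷4 = 1/16

P(hh mm tt) = 1/16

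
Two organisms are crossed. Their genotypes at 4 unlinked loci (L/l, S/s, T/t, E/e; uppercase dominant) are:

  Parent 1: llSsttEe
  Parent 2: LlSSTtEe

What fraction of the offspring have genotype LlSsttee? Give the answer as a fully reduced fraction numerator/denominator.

P(LlSsttee) = 1/32

llSsttEe gametes: lStE×4, lSte×4, lstE×4, lste×4
LlSSTtEe gametes: LSTE×2, LSTe×2, LStE×2, LSte×2, lSTE×2, lSTe×2, lStE×2, lSte×2
llSsttEe×LlSSTtEe grid (16·16=256): LlSSTtEE=8 LlSSTtEe=16 LlSSTtee=8 LlSSttEE=8 LlSSttEe=16 LlSSttee=8 LlSsTtEE=8 LlSsTtEe=16 LlSsTtee=8 LlSsttEE=8 LlSsttEe=16 LlSsttee=8 llSSTtEE=8 llSSTtEe=16 llSSTtee=8 llSSttEE=8 llSSttEe=16 llSSttee=8 llSsTtEE=8 llSsTtEe=16 llSsTtee=8 llSsttEE=8 llSsttEe=16 llSsttee=8
LlSsttee hits 8/256; gcd=8; 8÷8/256÷8 = 1/32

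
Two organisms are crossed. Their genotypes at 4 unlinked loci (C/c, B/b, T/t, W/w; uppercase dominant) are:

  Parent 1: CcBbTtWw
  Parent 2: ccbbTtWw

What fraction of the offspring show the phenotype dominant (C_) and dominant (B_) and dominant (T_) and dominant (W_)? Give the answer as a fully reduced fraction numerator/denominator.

P(C_ B_ T_ W_) = 9/64

CcBbTtWw gametes: CBTW×1, CBTw×1, CBtW×1, CBtw×1, CbTW×1, CbTw×1, CbtW×1, Cbtw×1, cBTW×1, cBTw×1, cBtW×1, cBtw×1, cbTW×1, cbTw×1, cbtW×1, cbtw×1
ccbbTtWw gametes: cbTW×4, cbTw×4, cbtW×4, cbtw×4
CcBbTtWw×ccbbTtWw grid (16·16=256): CcBbTTWW=4 CcBbTTWw=8 CcBbTTww=4 CcBbTtWW=8 CcBbTtWw=16 CcBbTtww=8 CcBbttWW=4 CcBbttWw=8 CcBbttww=4 CcbbTTWW=4 CcbbTTWw=8 CcbbTTww=4 CcbbTtWW=8 CcbbTtWw=16 CcbbTtww=8 CcbbttWW=4 CcbbttWw=8 Ccbbttww=4 ccBbTTWW=4 ccBbTTWw=8 ccBbTTww=4 ccBbTtWW=8 ccBbTtWw=16 ccBbTtww=8 ccBbttWW=4 ccBbttWw=8 ccBbttww=4 ccbbTTWW=4 ccbbTTWw=8 ccbbTTww=4 ccbbTtWW=8 ccbbTtWw=16 ccbbTtww=8 ccbbttWW=4 ccbbttWw=8 ccbbttww=4
C_ B_ T_ W_ hits 36/256; gcd=4; 36÷4/256÷4 = 9/64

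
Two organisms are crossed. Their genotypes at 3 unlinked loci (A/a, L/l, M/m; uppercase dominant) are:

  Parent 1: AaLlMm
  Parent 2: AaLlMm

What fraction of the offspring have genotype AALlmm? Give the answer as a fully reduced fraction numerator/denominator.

AaLlMm gametes: ALM×1, ALm×1, AlM×1, Alm×1, aLM×1, aLm×1, alM×1, alm×1
AaLlMm gametes: ALM×1, ALm×1, AlM×1, Alm×1, aLM×1, aLm×1, alM×1, alm×1
AaLlMm×AaLlMm grid (8·8=64): AALLMM=1 AALLMm=2 AALLmm=1 AALlMM=2 AALlMm=4 AALlmm=2 AAllMM=1 AAllMm=2 AAllmm=1 AaLLMM=2 AaLLMm=4 AaLLmm=2 AaLlMM=4 AaLlMm=8 AaLlmm=4 AallMM=2 AallMm=4 Aallmm=2 aaLLMM=1 aaLLMm=2 aaLLmm=1 aaLlMM=2 aaLlMm=4 aaLlmm=2 aallMM=1 aallMm=2 aallmm=1
AALlmm hits 2/64; gcd=2; 2÷2/64÷2 = 1/32

P(AALlmm) = 1/32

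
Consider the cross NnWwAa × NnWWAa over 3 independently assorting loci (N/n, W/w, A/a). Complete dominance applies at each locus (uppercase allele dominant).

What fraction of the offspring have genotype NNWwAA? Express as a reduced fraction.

NnWwAa gametes: NWA×1, NWa×1, NwA×1, Nwa×1, nWA×1, nWa×1, nwA×1, nwa×1
NnWWAa gametes: NWA×2, NWa×2, nWA×2, nWa×2
NnWwAa×NnWWAa grid (8·8=64): NNWWAA=2 NNWWAa=4 NNWWaa=2 NNWwAA=2 NNWwAa=4 NNWwaa=2 NnWWAA=4 NnWWAa=8 NnWWaa=4 NnWwAA=4 NnWwAa=8 NnWwaa=4 nnWWAA=2 nnWWAa=4 nnWWaa=2 nnWwAA=2 nnWwAa=4 nnWwaa=2
NNWwAA hits 2/64; gcd=2; 2÷2/64÷2 = 1/32

P(NNWwAA) = 1/32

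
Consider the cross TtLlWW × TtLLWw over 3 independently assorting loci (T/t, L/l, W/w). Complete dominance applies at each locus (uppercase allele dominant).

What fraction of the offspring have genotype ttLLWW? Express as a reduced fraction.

TtLlWW gametes: TLW×2, TlW×2, tLW×2, tlW×2
TtLLWw gametes: TLW×2, TLw×2, tLW×2, tLw×2
TtLlWW×TtLLWw grid (8·8=64): TTLLWW=4 TTLLWw=4 TTLlWW=4 TTLlWw=4 TtLLWW=8 TtLLWw=8 TtLlWW=8 TtLlWw=8 ttLLWW=4 ttLLWw=4 ttLlWW=4 ttLlWw=4
ttLLWW hits 4/64; gcd=4; 4÷4/64÷4 = 1/16

P(ttLLWW) = 1/16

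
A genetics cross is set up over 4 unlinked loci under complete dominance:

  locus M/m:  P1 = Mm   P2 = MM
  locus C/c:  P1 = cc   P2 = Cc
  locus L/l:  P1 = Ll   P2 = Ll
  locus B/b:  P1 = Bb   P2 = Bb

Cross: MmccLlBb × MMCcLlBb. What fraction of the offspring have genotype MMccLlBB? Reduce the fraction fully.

P(MMccLlBB) = 1/32

MmccLlBb gametes: McLB×2, McLb×2, MclB×2, Mclb×2, mcLB×2, mcLb×2, mclB×2, mclb×2
MMCcLlBb gametes: MCLB×2, MCLb×2, MClB×2, MClb×2, McLB×2, McLb×2, MclB×2, Mclb×2
MmccLlBb×MMCcLlBb grid (16·16=256): MMCcLLBB=4 MMCcLLBb=8 MMCcLLbb=4 MMCcLlBB=8 MMCcLlBb=16 MMCcLlbb=8 MMCcllBB=4 MMCcllBb=8 MMCcllbb=4 MMccLLBB=4 MMccLLBb=8 MMccLLbb=4 MMccLlBB=8 MMccLlBb=16 MMccLlbb=8 MMccllBB=4 MMccllBb=8 MMccllbb=4 MmCcLLBB=4 MmCcLLBb=8 MmCcLLbb=4 MmCcLlBB=8 MmCcLlBb=16 MmCcLlbb=8 MmCcllBB=4 MmCcllBb=8 MmCcllbb=4 MmccLLBB=4 MmccLLBb=8 MmccLLbb=4 MmccLlBB=8 MmccLlBb=16 MmccLlbb=8 MmccllBB=4 MmccllBb=8 Mmccllbb=4
MMccLlBB hits 8/256; gcd=8; 8÷8/256÷8 = 1/32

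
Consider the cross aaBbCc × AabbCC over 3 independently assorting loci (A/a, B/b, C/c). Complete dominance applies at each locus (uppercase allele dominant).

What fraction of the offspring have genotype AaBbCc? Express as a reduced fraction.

P(AaBbCc) = 1/8

aaBbCc gametes: aBC×2, aBc×2, abC×2, abc×2
AabbCC gametes: AbC×4, abC×4
aaBbCc×AabbCC grid (8·8=64): AaBbCC=8 AaBbCc=8 AabbCC=8 AabbCc=8 aaBbCC=8 aaBbCc=8 aabbCC=8 aabbCc=8
AaBbCc hits 8/64; gcd=8; 8÷8/64÷8 = 1/8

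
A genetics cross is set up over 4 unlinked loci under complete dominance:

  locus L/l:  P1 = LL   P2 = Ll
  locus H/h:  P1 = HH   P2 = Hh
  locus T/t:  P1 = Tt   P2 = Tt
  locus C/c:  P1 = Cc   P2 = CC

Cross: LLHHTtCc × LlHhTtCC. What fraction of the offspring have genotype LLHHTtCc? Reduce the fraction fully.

LLHHTtCc gametes: LHTC×4, LHTc×4, LHtC×4, LHtc×4
LlHhTtCC gametes: LHTC×2, LHtC×2, LhTC×2, LhtC×2, lHTC×2, lHtC×2, lhTC×2, lhtC×2
LLHHTtCc×LlHhTtCC grid (16·16=256): LLHHTTCC=8 LLHHTTCc=8 LLHHTtCC=16 LLHHTtCc=16 LLHHttCC=8 LLHHttCc=8 LLHhTTCC=8 LLHhTTCc=8 LLHhTtCC=16 LLHhTtCc=16 LLHhttCC=8 LLHhttCc=8 LlHHTTCC=8 LlHHTTCc=8 LlHHTtCC=16 LlHHTtCc=16 LlHHttCC=8 LlHHttCc=8 LlHhTTCC=8 LlHhTTCc=8 LlHhTtCC=16 LlHhTtCc=16 LlHhttCC=8 LlHhttCc=8
LLHHTtCc hits 16/256; gcd=16; 16÷16/256÷16 = 1/16

P(LLHHTtCc) = 1/16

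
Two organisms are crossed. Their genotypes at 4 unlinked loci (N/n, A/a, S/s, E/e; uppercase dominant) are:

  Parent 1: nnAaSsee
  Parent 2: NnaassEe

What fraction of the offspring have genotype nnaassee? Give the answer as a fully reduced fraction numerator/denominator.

P(nnaassee) = 1/16

nnAaSsee gametes: nASe×4, nAse×4, naSe×4, nase×4
NnaassEe gametes: NasE×4, Nase×4, nasE×4, nase×4
nnAaSsee×NnaassEe grid (16·16=256): NnAaSsEe=16 NnAaSsee=16 NnAassEe=16 NnAassee=16 NnaaSsEe=16 NnaaSsee=16 NnaassEe=16 Nnaassee=16 nnAaSsEe=16 nnAaSsee=16 nnAassEe=16 nnAassee=16 nnaaSsEe=16 nnaaSsee=16 nnaassEe=16 nnaassee=16
nnaassee hits 16/256; gcd=16; 16÷16/256÷16 = 1/16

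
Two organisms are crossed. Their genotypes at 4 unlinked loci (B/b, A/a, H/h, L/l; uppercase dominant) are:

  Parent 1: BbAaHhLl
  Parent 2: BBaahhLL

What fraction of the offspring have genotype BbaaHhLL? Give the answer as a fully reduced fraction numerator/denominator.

P(BbaaHhLL) = 1/16

BbAaHhLl gametes: BAHL×1, BAHl×1, BAhL×1, BAhl×1, BaHL×1, BaHl×1, BahL×1, Bahl×1, bAHL×1, bAHl×1, bAhL×1, bAhl×1, baHL×1, baHl×1, bahL×1, bahl×1
BBaahhLL gametes: BahL×16
BbAaHhLl×BBaahhLL grid (16·16=256): BBAaHhLL=16 BBAaHhLl=16 BBAahhLL=16 BBAahhLl=16 BBaaHhLL=16 BBaaHhLl=16 BBaahhLL=16 BBaahhLl=16 BbAaHhLL=16 BbAaHhLl=16 BbAahhLL=16 BbAahhLl=16 BbaaHhLL=16 BbaaHhLl=16 BbaahhLL=16 BbaahhLl=16
BbaaHhLL hits 16/256; gcd=16; 16÷16/256÷16 = 1/16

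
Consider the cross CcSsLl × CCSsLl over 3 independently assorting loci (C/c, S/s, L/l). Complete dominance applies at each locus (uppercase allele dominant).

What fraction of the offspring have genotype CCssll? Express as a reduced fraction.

P(CCssll) = 1/32

CcSsLl gametes: CSL×1, CSl×1, CsL×1, Csl×1, cSL×1, cSl×1, csL×1, csl×1
CCSsLl gametes: CSL×2, CSl×2, CsL×2, Csl×2
CcSsLl×CCSsLl grid (8·8=64): CCSSLL=2 CCSSLl=4 CCSSll=2 CCSsLL=4 CCSsLl=8 CCSsll=4 CCssLL=2 CCssLl=4 CCssll=2 CcSSLL=2 CcSSLl=4 CcSSll=2 CcSsLL=4 CcSsLl=8 CcSsll=4 CcssLL=2 CcssLl=4 Ccssll=2
CCssll hits 2/64; gcd=2; 2÷2/64÷2 = 1/32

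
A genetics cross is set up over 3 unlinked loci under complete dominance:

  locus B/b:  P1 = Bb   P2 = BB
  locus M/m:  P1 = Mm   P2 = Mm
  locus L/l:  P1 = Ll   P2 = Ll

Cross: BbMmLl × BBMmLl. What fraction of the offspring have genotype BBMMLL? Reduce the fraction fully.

BbMmLl gametes: BML×1, BMl×1, BmL×1, Bml×1, bML×1, bMl×1, bmL×1, bml×1
BBMmLl gametes: BML×2, BMl×2, BmL×2, Bml×2
BbMmLl×BBMmLl grid (8·8=64): BBMMLL=2 BBMMLl=4 BBMMll=2 BBMmLL=4 BBMmLl=8 BBMmll=4 BBmmLL=2 BBmmLl=4 BBmmll=2 BbMMLL=2 BbMMLl=4 BbMMll=2 BbMmLL=4 BbMmLl=8 BbMmll=4 BbmmLL=2 BbmmLl=4 Bbmmll=2
BBMMLL hits 2/64; gcd=2; 2÷2/64÷2 = 1/32

P(BBMMLL) = 1/32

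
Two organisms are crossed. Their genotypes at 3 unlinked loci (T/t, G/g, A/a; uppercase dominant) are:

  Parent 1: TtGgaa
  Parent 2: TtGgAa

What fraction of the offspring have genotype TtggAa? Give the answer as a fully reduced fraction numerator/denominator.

P(TtggAa) = 1/16

TtGgaa gametes: TGa×2, Tga×2, tGa×2, tga×2
TtGgAa gametes: TGA×1, TGa×1, TgA×1, Tga×1, tGA×1, tGa×1, tgA×1, tga×1
TtGgaa×TtGgAa grid (8·8=64): TTGGAa=2 TTGGaa=2 TTGgAa=4 TTGgaa=4 TTggAa=2 TTggaa=2 TtGGAa=4 TtGGaa=4 TtGgAa=8 TtGgaa=8 TtggAa=4 Ttggaa=4 ttGGAa=2 ttGGaa=2 ttGgAa=4 ttGgaa=4 ttggAa=2 ttggaa=2
TtggAa hits 4/64; gcd=4; 4÷4/64÷4 = 1/16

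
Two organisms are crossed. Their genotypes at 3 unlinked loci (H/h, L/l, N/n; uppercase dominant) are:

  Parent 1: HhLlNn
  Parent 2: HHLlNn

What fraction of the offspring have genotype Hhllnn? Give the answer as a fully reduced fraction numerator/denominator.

P(Hhllnn) = 1/32

HhLlNn gametes: HLN×1, HLn×1, HlN×1, Hln×1, hLN×1, hLn×1, hlN×1, hln×1
HHLlNn gametes: HLN×2, HLn×2, HlN×2, Hln×2
HhLlNn×HHLlNn grid (8·8=64): HHLLNN=2 HHLLNn=4 HHLLnn=2 HHLlNN=4 HHLlNn=8 HHLlnn=4 HHllNN=2 HHllNn=4 HHllnn=2 HhLLNN=2 HhLLNn=4 HhLLnn=2 HhLlNN=4 HhLlNn=8 HhLlnn=4 HhllNN=2 HhllNn=4 Hhllnn=2
Hhllnn hits 2/64; gcd=2; 2÷2/64÷2 = 1/32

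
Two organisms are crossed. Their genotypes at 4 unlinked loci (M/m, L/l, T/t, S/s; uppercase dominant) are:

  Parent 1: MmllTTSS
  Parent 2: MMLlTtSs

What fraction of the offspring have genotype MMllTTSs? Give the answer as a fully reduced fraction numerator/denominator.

MmllTTSS gametes: MlTS×8, mlTS×8
MMLlTtSs gametes: MLTS×2, MLTs×2, MLtS×2, MLts×2, MlTS×2, MlTs×2, MltS×2, Mlts×2
MmllTTSS×MMLlTtSs grid (16·16=256): MMLlTTSS=16 MMLlTTSs=16 MMLlTtSS=16 MMLlTtSs=16 MMllTTSS=16 MMllTTSs=16 MMllTtSS=16 MMllTtSs=16 MmLlTTSS=16 MmLlTTSs=16 MmLlTtSS=16 MmLlTtSs=16 MmllTTSS=16 MmllTTSs=16 MmllTtSS=16 MmllTtSs=16
MMllTTSs hits 16/256; gcd=16; 16÷16/256÷16 = 1/16

P(MMllTTSs) = 1/16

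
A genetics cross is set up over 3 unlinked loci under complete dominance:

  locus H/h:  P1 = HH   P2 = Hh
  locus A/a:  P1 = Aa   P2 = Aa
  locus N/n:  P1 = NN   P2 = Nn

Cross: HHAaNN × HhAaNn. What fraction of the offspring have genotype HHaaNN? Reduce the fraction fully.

HHAaNN gametes: HAN×4, HaN×4
HhAaNn gametes: HAN×1, HAn×1, HaN×1, Han×1, hAN×1, hAn×1, haN×1, han×1
HHAaNN×HhAaNn grid (8·8=64): HHAANN=4 HHAANn=4 HHAaNN=8 HHAaNn=8 HHaaNN=4 HHaaNn=4 HhAANN=4 HhAANn=4 HhAaNN=8 HhAaNn=8 HhaaNN=4 HhaaNn=4
HHaaNN hits 4/64; gcd=4; 4÷4/64÷4 = 1/16

P(HHaaNN) = 1/16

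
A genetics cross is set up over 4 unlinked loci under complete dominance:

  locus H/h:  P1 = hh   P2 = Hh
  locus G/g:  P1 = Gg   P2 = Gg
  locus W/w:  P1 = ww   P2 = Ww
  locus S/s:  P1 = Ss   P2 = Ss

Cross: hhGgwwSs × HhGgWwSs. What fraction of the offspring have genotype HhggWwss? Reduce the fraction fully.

hhGgwwSs gametes: hGwS×4, hGws×4, hgwS×4, hgws×4
HhGgWwSs gametes: HGWS×1, HGWs×1, HGwS×1, HGws×1, HgWS×1, HgWs×1, HgwS×1, Hgws×1, hGWS×1, hGWs×1, hGwS×1, hGws×1, hgWS×1, hgWs×1, hgwS×1, hgws×1
hhGgwwSs×HhGgWwSs grid (16·16=256): HhGGWwSS=4 HhGGWwSs=8 HhGGWwss=4 HhGGwwSS=4 HhGGwwSs=8 HhGGwwss=4 HhGgWwSS=8 HhGgWwSs=16 HhGgWwss=8 HhGgwwSS=8 HhGgwwSs=16 HhGgwwss=8 HhggWwSS=4 HhggWwSs=8 HhggWwss=4 HhggwwSS=4 HhggwwSs=8 Hhggwwss=4 hhGGWwSS=4 hhGGWwSs=8 hhGGWwss=4 hhGGwwSS=4 hhGGwwSs=8 hhGGwwss=4 hhGgWwSS=8 hhGgWwSs=16 hhGgWwss=8 hhGgwwSS=8 hhGgwwSs=16 hhGgwwss=8 hhggWwSS=4 hhggWwSs=8 hhggWwss=4 hhggwwSS=4 hhggwwSs=8 hhggwwss=4
HhggWwss hits 4/256; gcd=4; 4÷4/256÷4 = 1/64

P(HhggWwss) = 1/64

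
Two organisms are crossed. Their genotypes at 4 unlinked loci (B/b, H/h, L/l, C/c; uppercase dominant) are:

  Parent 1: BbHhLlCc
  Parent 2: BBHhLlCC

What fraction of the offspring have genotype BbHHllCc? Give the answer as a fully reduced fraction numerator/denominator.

P(BbHHllCc) = 1/64

BbHhLlCc gametes: BHLC×1, BHLc×1, BHlC×1, BHlc×1, BhLC×1, BhLc×1, BhlC×1, Bhlc×1, bHLC×1, bHLc×1, bHlC×1, bHlc×1, bhLC×1, bhLc×1, bhlC×1, bhlc×1
BBHhLlCC gametes: BHLC×4, BHlC×4, BhLC×4, BhlC×4
BbHhLlCc×BBHhLlCC grid (16·16=256): BBHHLLCC=4 BBHHLLCc=4 BBHHLlCC=8 BBHHLlCc=8 BBHHllCC=4 BBHHllCc=4 BBHhLLCC=8 BBHhLLCc=8 BBHhLlCC=16 BBHhLlCc=16 BBHhllCC=8 BBHhllCc=8 BBhhLLCC=4 BBhhLLCc=4 BBhhLlCC=8 BBhhLlCc=8 BBhhllCC=4 BBhhllCc=4 BbHHLLCC=4 BbHHLLCc=4 BbHHLlCC=8 BbHHLlCc=8 BbHHllCC=4 BbHHllCc=4 BbHhLLCC=8 BbHhLLCc=8 BbHhLlCC=16 BbHhLlCc=16 BbHhllCC=8 BbHhllCc=8 BbhhLLCC=4 BbhhLLCc=4 BbhhLlCC=8 BbhhLlCc=8 BbhhllCC=4 BbhhllCc=4
BbHHllCc hits 4/256; gcd=4; 4÷4/256÷4 = 1/64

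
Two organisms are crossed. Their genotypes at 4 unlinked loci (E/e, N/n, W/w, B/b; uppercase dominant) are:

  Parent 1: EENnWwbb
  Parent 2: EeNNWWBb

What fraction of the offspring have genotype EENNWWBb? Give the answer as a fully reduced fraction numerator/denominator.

P(EENNWWBb) = 1/16

EENnWwbb gametes: ENWb×4, ENwb×4, EnWb×4, Enwb×4
EeNNWWBb gametes: ENWB×4, ENWb×4, eNWB×4, eNWb×4
EENnWwbb×EeNNWWBb grid (16·16=256): EENNWWBb=16 EENNWWbb=16 EENNWwBb=16 EENNWwbb=16 EENnWWBb=16 EENnWWbb=16 EENnWwBb=16 EENnWwbb=16 EeNNWWBb=16 EeNNWWbb=16 EeNNWwBb=16 EeNNWwbb=16 EeNnWWBb=16 EeNnWWbb=16 EeNnWwBb=16 EeNnWwbb=16
EENNWWBb hits 16/256; gcd=16; 16÷16/256÷16 = 1/16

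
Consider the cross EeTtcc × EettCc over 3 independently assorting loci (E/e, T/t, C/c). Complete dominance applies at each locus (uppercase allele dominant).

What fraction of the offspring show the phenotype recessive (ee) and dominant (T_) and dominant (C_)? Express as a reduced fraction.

P(ee T_ C_) = 1/16

EeTtcc gametes: ETc×2, Etc×2, eTc×2, etc×2
EettCc gametes: EtC×2, Etc×2, etC×2, etc×2
EeTtcc×EettCc grid (8·8=64): EETtCc=4 EETtcc=4 EEttCc=4 EEttcc=4 EeTtCc=8 EeTtcc=8 EettCc=8 Eettcc=8 eeTtCc=4 eeTtcc=4 eettCc=4 eettcc=4
ee T_ C_ hits 4/64; gcd=4; 4÷4/64÷4 = 1/16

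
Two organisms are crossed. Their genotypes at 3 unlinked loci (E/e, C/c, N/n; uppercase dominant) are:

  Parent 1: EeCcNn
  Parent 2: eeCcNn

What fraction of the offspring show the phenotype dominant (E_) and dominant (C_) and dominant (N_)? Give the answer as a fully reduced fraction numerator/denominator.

EeCcNn gametes: ECN×1, ECn×1, EcN×1, Ecn×1, eCN×1, eCn×1, ecN×1, ecn×1
eeCcNn gametes: eCN×2, eCn×2, ecN×2, ecn×2
EeCcNn×eeCcNn grid (8·8=64): EeCCNN=2 EeCCNn=4 EeCCnn=2 EeCcNN=4 EeCcNn=8 EeCcnn=4 EeccNN=2 EeccNn=4 Eeccnn=2 eeCCNN=2 eeCCNn=4 eeCCnn=2 eeCcNN=4 eeCcNn=8 eeCcnn=4 eeccNN=2 eeccNn=4 eeccnn=2
E_ C_ N_ hits 18/64; gcd=2; 18÷2/64÷2 = 9/32

P(E_ C_ N_) = 9/32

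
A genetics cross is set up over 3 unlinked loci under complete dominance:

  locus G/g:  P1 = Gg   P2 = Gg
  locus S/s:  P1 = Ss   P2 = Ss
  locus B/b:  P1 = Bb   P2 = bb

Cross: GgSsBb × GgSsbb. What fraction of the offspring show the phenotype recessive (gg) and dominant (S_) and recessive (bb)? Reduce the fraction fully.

GgSsBb gametes: GSB×1, GSb×1, GsB×1, Gsb×1, gSB×1, gSb×1, gsB×1, gsb×1
GgSsbb gametes: GSb×2, Gsb×2, gSb×2, gsb×2
GgSsBb×GgSsbb grid (8·8=64): GGSSBb=2 GGSSbb=2 GGSsBb=4 GGSsbb=4 GGssBb=2 GGssbb=2 GgSSBb=4 GgSSbb=4 GgSsBb=8 GgSsbb=8 GgssBb=4 Ggssbb=4 ggSSBb=2 ggSSbb=2 ggSsBb=4 ggSsbb=4 ggssBb=2 ggssbb=2
gg S_ bb hits 6/64; gcd=2; 6÷2/64÷2 = 3/32

P(gg S_ bb) = 3/32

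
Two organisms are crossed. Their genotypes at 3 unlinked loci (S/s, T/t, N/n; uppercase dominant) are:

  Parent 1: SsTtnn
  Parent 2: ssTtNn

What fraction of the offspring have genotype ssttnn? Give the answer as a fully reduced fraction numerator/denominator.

P(ssttnn) = 1/16

SsTtnn gametes: STn×2, Stn×2, sTn×2, stn×2
ssTtNn gametes: sTN×2, sTn×2, stN×2, stn×2
SsTtnn×ssTtNn grid (8·8=64): SsTTNn=4 SsTTnn=4 SsTtNn=8 SsTtnn=8 SsttNn=4 Ssttnn=4 ssTTNn=4 ssTTnn=4 ssTtNn=8 ssTtnn=8 ssttNn=4 ssttnn=4
ssttnn hits 4/64; gcd=4; 4÷4/64÷4 = 1/16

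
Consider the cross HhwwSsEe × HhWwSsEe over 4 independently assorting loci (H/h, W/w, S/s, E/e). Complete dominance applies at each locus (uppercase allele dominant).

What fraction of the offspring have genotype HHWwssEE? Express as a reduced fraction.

P(HHWwssEE) = 1/128

HhwwSsEe gametes: HwSE×2, HwSe×2, HwsE×2, Hwse×2, hwSE×2, hwSe×2, hwsE×2, hwse×2
HhWwSsEe gametes: HWSE×1, HWSe×1, HWsE×1, HWse×1, HwSE×1, HwSe×1, HwsE×1, Hwse×1, hWSE×1, hWSe×1, hWsE×1, hWse×1, hwSE×1, hwSe×1, hwsE×1, hwse×1
HhwwSsEe×HhWwSsEe grid (16·16=256): HHWwSSEE=2 HHWwSSEe=4 HHWwSSee=2 HHWwSsEE=4 HHWwSsEe=8 HHWwSsee=4 HHWwssEE=2 HHWwssEe=4 HHWwssee=2 HHwwSSEE=2 HHwwSSEe=4 HHwwSSee=2 HHwwSsEE=4 HHwwSsEe=8 HHwwSsee=4 HHwwssEE=2 HHwwssEe=4 HHwwssee=2 HhWwSSEE=4 HhWwSSEe=8 HhWwSSee=4 HhWwSsEE=8 HhWwSsEe=16 HhWwSsee=8 HhWwssEE=4 HhWwssEe=8 HhWwssee=4 HhwwSSEE=4 HhwwSSEe=8 HhwwSSee=4 HhwwSsEE=8 HhwwSsEe=16 HhwwSsee=8 HhwwssEE=4 HhwwssEe=8 Hhwwssee=4 hhWwSSEE=2 hhWwSSEe=4 hhWwSSee=2 hhWwSsEE=4 hhWwSsEe=8 hhWwSsee=4 hhWwssEE=2 hhWwssEe=4 hhWwssee=2 hhwwSSEE=2 hhwwSSEe=4 hhwwSSee=2 hhwwSsEE=4 hhwwSsEe=8 hhwwSsee=4 hhwwssEE=2 hhwwssEe=4 hhwwssee=2
HHWwssEE hits 2/256; gcd=2; 2÷2/256÷2 = 1/128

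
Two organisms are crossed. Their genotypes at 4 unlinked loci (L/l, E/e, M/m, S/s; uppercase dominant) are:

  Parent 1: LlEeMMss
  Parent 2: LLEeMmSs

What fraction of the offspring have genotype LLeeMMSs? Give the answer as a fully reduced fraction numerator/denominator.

LlEeMMss gametes: LEMs×4, LeMs×4, lEMs×4, leMs×4
LLEeMmSs gametes: LEMS×2, LEMs×2, LEmS×2, LEms×2, LeMS×2, LeMs×2, LemS×2, Lems×2
LlEeMMss×LLEeMmSs grid (16·16=256): LLEEMMSs=8 LLEEMMss=8 LLEEMmSs=8 LLEEMmss=8 LLEeMMSs=16 LLEeMMss=16 LLEeMmSs=16 LLEeMmss=16 LLeeMMSs=8 LLeeMMss=8 LLeeMmSs=8 LLeeMmss=8 LlEEMMSs=8 LlEEMMss=8 LlEEMmSs=8 LlEEMmss=8 LlEeMMSs=16 LlEeMMss=16 LlEeMmSs=16 LlEeMmss=16 LleeMMSs=8 LleeMMss=8 LleeMmSs=8 LleeMmss=8
LLeeMMSs hits 8/256; gcd=8; 8÷8/256÷8 = 1/32

P(LLeeMMSs) = 1/32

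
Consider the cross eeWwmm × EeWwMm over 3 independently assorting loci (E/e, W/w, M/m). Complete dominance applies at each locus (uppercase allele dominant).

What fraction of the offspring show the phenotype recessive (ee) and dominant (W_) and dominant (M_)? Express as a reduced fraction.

eeWwmm gametes: eWm×4, ewm×4
EeWwMm gametes: EWM×1, EWm×1, EwM×1, Ewm×1, eWM×1, eWm×1, ewM×1, ewm×1
eeWwmm×EeWwMm grid (8·8=64): EeWWMm=4 EeWWmm=4 EeWwMm=8 EeWwmm=8 EewwMm=4 Eewwmm=4 eeWWMm=4 eeWWmm=4 eeWwMm=8 eeWwmm=8 eewwMm=4 eewwmm=4
ee W_ M_ hits 12/64; gcd=4; 12÷4/64÷4 = 3/16

P(ee W_ M_) = 3/16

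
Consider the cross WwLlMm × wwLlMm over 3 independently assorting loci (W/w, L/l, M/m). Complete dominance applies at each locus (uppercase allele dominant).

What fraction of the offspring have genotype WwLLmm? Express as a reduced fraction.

P(WwLLmm) = 1/32

WwLlMm gametes: WLM×1, WLm×1, WlM×1, Wlm×1, wLM×1, wLm×1, wlM×1, wlm×1
wwLlMm gametes: wLM×2, wLm×2, wlM×2, wlm×2
WwLlMm×wwLlMm grid (8·8=64): WwLLMM=2 WwLLMm=4 WwLLmm=2 WwLlMM=4 WwLlMm=8 WwLlmm=4 WwllMM=2 WwllMm=4 Wwllmm=2 wwLLMM=2 wwLLMm=4 wwLLmm=2 wwLlMM=4 wwLlMm=8 wwLlmm=4 wwllMM=2 wwllMm=4 wwllmm=2
WwLLmm hits 2/64; gcd=2; 2÷2/64÷2 = 1/32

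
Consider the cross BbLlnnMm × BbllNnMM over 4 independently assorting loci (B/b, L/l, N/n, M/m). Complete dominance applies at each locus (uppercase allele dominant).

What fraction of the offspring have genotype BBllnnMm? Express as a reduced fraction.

BbLlnnMm gametes: BLnM×2, BLnm×2, BlnM×2, Blnm×2, bLnM×2, bLnm×2, blnM×2, blnm×2
BbllNnMM gametes: BlNM×4, BlnM×4, blNM×4, blnM×4
BbLlnnMm×BbllNnMM grid (16·16=256): BBLlNnMM=8 BBLlNnMm=8 BBLlnnMM=8 BBLlnnMm=8 BBllNnMM=8 BBllNnMm=8 BBllnnMM=8 BBllnnMm=8 BbLlNnMM=16 BbLlNnMm=16 BbLlnnMM=16 BbLlnnMm=16 BbllNnMM=16 BbllNnMm=16 BbllnnMM=16 BbllnnMm=16 bbLlNnMM=8 bbLlNnMm=8 bbLlnnMM=8 bbLlnnMm=8 bbllNnMM=8 bbllNnMm=8 bbllnnMM=8 bbllnnMm=8
BBllnnMm hits 8/256; gcd=8; 8÷8/256÷8 = 1/32

P(BBllnnMm) = 1/32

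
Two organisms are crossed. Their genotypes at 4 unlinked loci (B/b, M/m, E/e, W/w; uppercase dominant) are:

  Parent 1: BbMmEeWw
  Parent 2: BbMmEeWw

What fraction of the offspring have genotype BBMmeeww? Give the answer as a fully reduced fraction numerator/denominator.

P(BBMmeeww) = 1/128

BbMmEeWw gametes: BMEW×1, BMEw×1, BMeW×1, BMew×1, BmEW×1, BmEw×1, BmeW×1, Bmew×1, bMEW×1, bMEw×1, bMeW×1, bMew×1, bmEW×1, bmEw×1, bmeW×1, bmew×1
BbMmEeWw gametes: BMEW×1, BMEw×1, BMeW×1, BMew×1, BmEW×1, BmEw×1, BmeW×1, Bmew×1, bMEW×1, bMEw×1, bMeW×1, bMew×1, bmEW×1, bmEw×1, bmeW×1, bmew×1
BbMmEeWw×BbMmEeWw grid (16·16=256): BBMMEEWW=1 BBMMEEWw=2 BBMMEEww=1 BBMMEeWW=2 BBMMEeWw=4 BBMMEeww=2 BBMMeeWW=1 BBMMeeWw=2 BBMMeeww=1 BBMmEEWW=2 BBMmEEWw=4 BBMmEEww=2 BBMmEeWW=4 BBMmEeWw=8 BBMmEeww=4 BBMmeeWW=2 BBMmeeWw=4 BBMmeeww=2 BBmmEEWW=1 BBmmEEWw=2 BBmmEEww=1 BBmmEeWW=2 BBmmEeWw=4 BBmmEeww=2 BBmmeeWW=1 BBmmeeWw=2 BBmmeeww=1 BbMMEEWW=2 BbMMEEWw=4 BbMMEEww=2 BbMMEeWW=4 BbMMEeWw=8 BbMMEeww=4 BbMMeeWW=2 BbMMeeWw=4 BbMMeeww=2 BbMmEEWW=4 BbMmEEWw=8 BbMmEEww=4 BbMmEeWW=8 BbMmEeWw=16 BbMmEeww=8 BbMmeeWW=4 BbMmeeWw=8 BbMmeeww=4 BbmmEEWW=2 BbmmEEWw=4 BbmmEEww=2 BbmmEeWW=4 BbmmEeWw=8 BbmmEeww=4 BbmmeeWW=2 BbmmeeWw=4 Bbmmeeww=2 bbMMEEWW=1 bbMMEEWw=2 bbMMEEww=1 bbMMEeWW=2 bbMMEeWw=4 bbMMEeww=2 bbMMeeWW=1 bbMMeeWw=2 bbMMeeww=1 bbMmEEWW=2 bbMmEEWw=4 bbMmEEww=2 bbMmEeWW=4 bbMmEeWw=8 bbMmEeww=4 bbMmeeWW=2 bbMmeeWw=4 bbMmeeww=2 bbmmEEWW=1 bbmmEEWw=2 bbmmEEww=1 bbmmEeWW=2 bbmmEeWw=4 bbmmEeww=2 bbmmeeWW=1 bbmmeeWw=2 bbmmeeww=1
BBMmeeww hits 2/256; gcd=2; 2÷2/256÷2 = 1/128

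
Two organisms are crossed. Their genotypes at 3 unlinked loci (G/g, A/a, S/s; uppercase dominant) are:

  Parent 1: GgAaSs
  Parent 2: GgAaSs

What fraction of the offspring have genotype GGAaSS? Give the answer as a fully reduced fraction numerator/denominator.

GgAaSs gametes: GAS×1, GAs×1, GaS×1, Gas×1, gAS×1, gAs×1, gaS×1, gas×1
GgAaSs gametes: GAS×1, GAs×1, GaS×1, Gas×1, gAS×1, gAs×1, gaS×1, gas×1
GgAaSs×GgAaSs grid (8·8=64): GGAASS=1 GGAASs=2 GGAAss=1 GGAaSS=2 GGAaSs=4 GGAass=2 GGaaSS=1 GGaaSs=2 GGaass=1 GgAASS=2 GgAASs=4 GgAAss=2 GgAaSS=4 GgAaSs=8 GgAass=4 GgaaSS=2 GgaaSs=4 Ggaass=2 ggAASS=1 ggAASs=2 ggAAss=1 ggAaSS=2 ggAaSs=4 ggAass=2 ggaaSS=1 ggaaSs=2 ggaass=1
GGAaSS hits 2/64; gcd=2; 2÷2/64÷2 = 1/32

P(GGAaSS) = 1/32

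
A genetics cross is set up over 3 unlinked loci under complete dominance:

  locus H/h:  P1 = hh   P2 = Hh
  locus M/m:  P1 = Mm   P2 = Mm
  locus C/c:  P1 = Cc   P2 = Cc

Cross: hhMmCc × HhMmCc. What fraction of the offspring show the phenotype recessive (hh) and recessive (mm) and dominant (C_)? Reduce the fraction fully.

hhMmCc gametes: hMC×2, hMc×2, hmC×2, hmc×2
HhMmCc gametes: HMC×1, HMc×1, HmC×1, Hmc×1, hMC×1, hMc×1, hmC×1, hmc×1
hhMmCc×HhMmCc grid (8·8=64): HhMMCC=2 HhMMCc=4 HhMMcc=2 HhMmCC=4 HhMmCc=8 HhMmcc=4 HhmmCC=2 HhmmCc=4 Hhmmcc=2 hhMMCC=2 hhMMCc=4 hhMMcc=2 hhMmCC=4 hhMmCc=8 hhMmcc=4 hhmmCC=2 hhmmCc=4 hhmmcc=2
hh mm C_ hits 6/64; gcd=2; 6÷2/64÷2 = 3/32

P(hh mm C_) = 3/32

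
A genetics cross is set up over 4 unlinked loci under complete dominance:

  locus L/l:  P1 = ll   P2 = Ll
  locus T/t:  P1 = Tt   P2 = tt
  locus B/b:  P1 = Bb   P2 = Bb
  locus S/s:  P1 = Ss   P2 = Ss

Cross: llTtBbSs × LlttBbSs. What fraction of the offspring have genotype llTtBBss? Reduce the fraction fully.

llTtBbSs gametes: lTBS×2, lTBs×2, lTbS×2, lTbs×2, ltBS×2, ltBs×2, ltbS×2, ltbs×2
LlttBbSs gametes: LtBS×2, LtBs×2, LtbS×2, Ltbs×2, ltBS×2, ltBs×2, ltbS×2, ltbs×2
llTtBbSs×LlttBbSs grid (16·16=256): LlTtBBSS=4 LlTtBBSs=8 LlTtBBss=4 LlTtBbSS=8 LlTtBbSs=16 LlTtBbss=8 LlTtbbSS=4 LlTtbbSs=8 LlTtbbss=4 LlttBBSS=4 LlttBBSs=8 LlttBBss=4 LlttBbSS=8 LlttBbSs=16 LlttBbss=8 LlttbbSS=4 LlttbbSs=8 Llttbbss=4 llTtBBSS=4 llTtBBSs=8 llTtBBss=4 llTtBbSS=8 llTtBbSs=16 llTtBbss=8 llTtbbSS=4 llTtbbSs=8 llTtbbss=4 llttBBSS=4 llttBBSs=8 llttBBss=4 llttBbSS=8 llttBbSs=16 llttBbss=8 llttbbSS=4 llttbbSs=8 llttbbss=4
llTtBBss hits 4/256; gcd=4; 4÷4/256÷4 = 1/64

P(llTtBBss) = 1/64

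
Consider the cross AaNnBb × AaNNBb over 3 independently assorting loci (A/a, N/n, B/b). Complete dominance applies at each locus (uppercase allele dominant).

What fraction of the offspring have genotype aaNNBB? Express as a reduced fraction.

AaNnBb gametes: ANB×1, ANb×1, AnB×1, Anb×1, aNB×1, aNb×1, anB×1, anb×1
AaNNBb gametes: ANB×2, ANb×2, aNB×2, aNb×2
AaNnBb×AaNNBb grid (8·8=64): AANNBB=2 AANNBb=4 AANNbb=2 AANnBB=2 AANnBb=4 AANnbb=2 AaNNBB=4 AaNNBb=8 AaNNbb=4 AaNnBB=4 AaNnBb=8 AaNnbb=4 aaNNBB=2 aaNNBb=4 aaNNbb=2 aaNnBB=2 aaNnBb=4 aaNnbb=2
aaNNBB hits 2/64; gcd=2; 2÷2/64÷2 = 1/32

P(aaNNBB) = 1/32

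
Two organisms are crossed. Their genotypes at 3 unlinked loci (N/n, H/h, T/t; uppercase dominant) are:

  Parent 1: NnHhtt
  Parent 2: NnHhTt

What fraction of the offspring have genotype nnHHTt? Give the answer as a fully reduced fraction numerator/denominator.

NnHhtt gametes: NHt×2, Nht×2, nHt×2, nht×2
NnHhTt gametes: NHT×1, NHt×1, NhT×1, Nht×1, nHT×1, nHt×1, nhT×1, nht×1
NnHhtt×NnHhTt grid (8·8=64): NNHHTt=2 NNHHtt=2 NNHhTt=4 NNHhtt=4 NNhhTt=2 NNhhtt=2 NnHHTt=4 NnHHtt=4 NnHhTt=8 NnHhtt=8 NnhhTt=4 Nnhhtt=4 nnHHTt=2 nnHHtt=2 nnHhTt=4 nnHhtt=4 nnhhTt=2 nnhhtt=2
nnHHTt hits 2/64; gcd=2; 2÷2/64÷2 = 1/32

P(nnHHTt) = 1/32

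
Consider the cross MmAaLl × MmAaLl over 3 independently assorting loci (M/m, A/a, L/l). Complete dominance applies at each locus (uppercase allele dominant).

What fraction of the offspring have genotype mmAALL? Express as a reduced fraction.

MmAaLl gametes: MAL×1, MAl×1, MaL×1, Mal×1, mAL×1, mAl×1, maL×1, mal×1
MmAaLl gametes: MAL×1, MAl×1, MaL×1, Mal×1, mAL×1, mAl×1, maL×1, mal×1
MmAaLl×MmAaLl grid (8·8=64): MMAALL=1 MMAALl=2 MMAAll=1 MMAaLL=2 MMAaLl=4 MMAall=2 MMaaLL=1 MMaaLl=2 MMaall=1 MmAALL=2 MmAALl=4 MmAAll=2 MmAaLL=4 MmAaLl=8 MmAall=4 MmaaLL=2 MmaaLl=4 Mmaall=2 mmAALL=1 mmAALl=2 mmAAll=1 mmAaLL=2 mmAaLl=4 mmAall=2 mmaaLL=1 mmaaLl=2 mmaall=1
mmAALL hits 1/64; gcd=1; 1÷1/64÷1 = 1/64

P(mmAALL) = 1/64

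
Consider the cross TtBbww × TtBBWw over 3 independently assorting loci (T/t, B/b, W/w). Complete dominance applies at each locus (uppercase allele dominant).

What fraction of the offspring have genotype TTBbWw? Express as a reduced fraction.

TtBbww gametes: TBw×2, Tbw×2, tBw×2, tbw×2
TtBBWw gametes: TBW×2, TBw×2, tBW×2, tBw×2
TtBbww×TtBBWw grid (8·8=64): TTBBWw=4 TTBBww=4 TTBbWw=4 TTBbww=4 TtBBWw=8 TtBBww=8 TtBbWw=8 TtBbww=8 ttBBWw=4 ttBBww=4 ttBbWw=4 ttBbww=4
TTBbWw hits 4/64; gcd=4; 4÷4/64÷4 = 1/16

P(TTBbWw) = 1/16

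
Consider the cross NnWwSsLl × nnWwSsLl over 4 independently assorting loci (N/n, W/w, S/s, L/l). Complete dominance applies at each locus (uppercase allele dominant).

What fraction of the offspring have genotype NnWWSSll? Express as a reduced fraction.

P(NnWWSSll) = 1/128

NnWwSsLl gametes: NWSL×1, NWSl×1, NWsL×1, NWsl×1, NwSL×1, NwSl×1, NwsL×1, Nwsl×1, nWSL×1, nWSl×1, nWsL×1, nWsl×1, nwSL×1, nwSl×1, nwsL×1, nwsl×1
nnWwSsLl gametes: nWSL×2, nWSl×2, nWsL×2, nWsl×2, nwSL×2, nwSl×2, nwsL×2, nwsl×2
NnWwSsLl×nnWwSsLl grid (16·16=256): NnWWSSLL=2 NnWWSSLl=4 NnWWSSll=2 NnWWSsLL=4 NnWWSsLl=8 NnWWSsll=4 NnWWssLL=2 NnWWssLl=4 NnWWssll=2 NnWwSSLL=4 NnWwSSLl=8 NnWwSSll=4 NnWwSsLL=8 NnWwSsLl=16 NnWwSsll=8 NnWwssLL=4 NnWwssLl=8 NnWwssll=4 NnwwSSLL=2 NnwwSSLl=4 NnwwSSll=2 NnwwSsLL=4 NnwwSsLl=8 NnwwSsll=4 NnwwssLL=2 NnwwssLl=4 Nnwwssll=2 nnWWSSLL=2 nnWWSSLl=4 nnWWSSll=2 nnWWSsLL=4 nnWWSsLl=8 nnWWSsll=4 nnWWssLL=2 nnWWssLl=4 nnWWssll=2 nnWwSSLL=4 nnWwSSLl=8 nnWwSSll=4 nnWwSsLL=8 nnWwSsLl=16 nnWwSsll=8 nnWwssLL=4 nnWwssLl=8 nnWwssll=4 nnwwSSLL=2 nnwwSSLl=4 nnwwSSll=2 nnwwSsLL=4 nnwwSsLl=8 nnwwSsll=4 nnwwssLL=2 nnwwssLl=4 nnwwssll=2
NnWWSSll hits 2/256; gcd=2; 2÷2/256÷2 = 1/128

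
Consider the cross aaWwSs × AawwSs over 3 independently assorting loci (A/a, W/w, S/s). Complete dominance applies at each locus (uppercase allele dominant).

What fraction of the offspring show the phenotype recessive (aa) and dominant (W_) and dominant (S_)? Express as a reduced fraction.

aaWwSs gametes: aWS×2, aWs×2, awS×2, aws×2
AawwSs gametes: AwS×2, Aws×2, awS×2, aws×2
aaWwSs×AawwSs grid (8·8=64): AaWwSS=4 AaWwSs=8 AaWwss=4 AawwSS=4 AawwSs=8 Aawwss=4 aaWwSS=4 aaWwSs=8 aaWwss=4 aawwSS=4 aawwSs=8 aawwss=4
aa W_ S_ hits 12/64; gcd=4; 12÷4/64÷4 = 3/16

P(aa W_ S_) = 3/16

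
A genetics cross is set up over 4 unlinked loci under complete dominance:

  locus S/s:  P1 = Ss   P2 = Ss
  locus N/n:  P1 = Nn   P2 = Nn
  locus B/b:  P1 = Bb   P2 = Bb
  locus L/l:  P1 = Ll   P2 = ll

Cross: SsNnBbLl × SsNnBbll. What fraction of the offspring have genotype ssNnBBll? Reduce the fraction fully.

P(ssNnBBll) = 1/64

SsNnBbLl gametes: SNBL×1, SNBl×1, SNbL×1, SNbl×1, SnBL×1, SnBl×1, SnbL×1, Snbl×1, sNBL×1, sNBl×1, sNbL×1, sNbl×1, snBL×1, snBl×1, snbL×1, snbl×1
SsNnBbll gametes: SNBl×2, SNbl×2, SnBl×2, Snbl×2, sNBl×2, sNbl×2, snBl×2, snbl×2
SsNnBbLl×SsNnBbll grid (16·16=256): SSNNBBLl=2 SSNNBBll=2 SSNNBbLl=4 SSNNBbll=4 SSNNbbLl=2 SSNNbbll=2 SSNnBBLl=4 SSNnBBll=4 SSNnBbLl=8 SSNnBbll=8 SSNnbbLl=4 SSNnbbll=4 SSnnBBLl=2 SSnnBBll=2 SSnnBbLl=4 SSnnBbll=4 SSnnbbLl=2 SSnnbbll=2 SsNNBBLl=4 SsNNBBll=4 SsNNBbLl=8 SsNNBbll=8 SsNNbbLl=4 SsNNbbll=4 SsNnBBLl=8 SsNnBBll=8 SsNnBbLl=16 SsNnBbll=16 SsNnbbLl=8 SsNnbbll=8 SsnnBBLl=4 SsnnBBll=4 SsnnBbLl=8 SsnnBbll=8 SsnnbbLl=4 Ssnnbbll=4 ssNNBBLl=2 ssNNBBll=2 ssNNBbLl=4 ssNNBbll=4 ssNNbbLl=2 ssNNbbll=2 ssNnBBLl=4 ssNnBBll=4 ssNnBbLl=8 ssNnBbll=8 ssNnbbLl=4 ssNnbbll=4 ssnnBBLl=2 ssnnBBll=2 ssnnBbLl=4 ssnnBbll=4 ssnnbbLl=2 ssnnbbll=2
ssNnBBll hits 4/256; gcd=4; 4÷4/256÷4 = 1/64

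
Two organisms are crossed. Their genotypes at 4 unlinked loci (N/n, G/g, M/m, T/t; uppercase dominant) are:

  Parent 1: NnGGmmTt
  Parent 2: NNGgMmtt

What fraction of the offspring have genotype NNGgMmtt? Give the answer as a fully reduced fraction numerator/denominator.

NnGGmmTt gametes: NGmT×4, NGmt×4, nGmT×4, nGmt×4
NNGgMmtt gametes: NGMt×4, NGmt×4, NgMt×4, Ngmt×4
NnGGmmTt×NNGgMmtt grid (16·16=256): NNGGMmTt=16 NNGGMmtt=16 NNGGmmTt=16 NNGGmmtt=16 NNGgMmTt=16 NNGgMmtt=16 NNGgmmTt=16 NNGgmmtt=16 NnGGMmTt=16 NnGGMmtt=16 NnGGmmTt=16 NnGGmmtt=16 NnGgMmTt=16 NnGgMmtt=16 NnGgmmTt=16 NnGgmmtt=16
NNGgMmtt hits 16/256; gcd=16; 16÷16/256÷16 = 1/16

P(NNGgMmtt) = 1/16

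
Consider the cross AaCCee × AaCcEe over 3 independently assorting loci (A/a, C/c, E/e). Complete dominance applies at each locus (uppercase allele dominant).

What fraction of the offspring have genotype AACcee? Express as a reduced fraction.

AaCCee gametes: ACe×4, aCe×4
AaCcEe gametes: ACE×1, ACe×1, AcE×1, Ace×1, aCE×1, aCe×1, acE×1, ace×1
AaCCee×AaCcEe grid (8·8=64): AACCEe=4 AACCee=4 AACcEe=4 AACcee=4 AaCCEe=8 AaCCee=8 AaCcEe=8 AaCcee=8 aaCCEe=4 aaCCee=4 aaCcEe=4 aaCcee=4
AACcee hits 4/64; gcd=4; 4÷4/64÷4 = 1/16

P(AACcee) = 1/16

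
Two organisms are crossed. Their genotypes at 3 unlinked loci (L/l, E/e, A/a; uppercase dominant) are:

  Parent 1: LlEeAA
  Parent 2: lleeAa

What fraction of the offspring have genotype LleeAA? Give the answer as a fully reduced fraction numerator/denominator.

LlEeAA gametes: LEA×2, LeA×2, lEA×2, leA×2
lleeAa gametes: leA×4, lea×4
LlEeAA×lleeAa grid (8·8=64): LlEeAA=8 LlEeAa=8 LleeAA=8 LleeAa=8 llEeAA=8 llEeAa=8 lleeAA=8 lleeAa=8
LleeAA hits 8/64; gcd=8; 8÷8/64÷8 = 1/8

P(LleeAA) = 1/8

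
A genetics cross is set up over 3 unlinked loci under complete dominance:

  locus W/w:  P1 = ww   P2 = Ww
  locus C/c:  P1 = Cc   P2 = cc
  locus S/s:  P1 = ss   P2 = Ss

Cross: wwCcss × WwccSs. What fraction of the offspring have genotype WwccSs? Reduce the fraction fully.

wwCcss gametes: wCs×4, wcs×4
WwccSs gametes: WcS×2, Wcs×2, wcS×2, wcs×2
wwCcss×WwccSs grid (8·8=64): WwCcSs=8 WwCcss=8 WwccSs=8 Wwccss=8 wwCcSs=8 wwCcss=8 wwccSs=8 wwccss=8
WwccSs hits 8/64; gcd=8; 8÷8/64÷8 = 1/8

P(WwccSs) = 1/8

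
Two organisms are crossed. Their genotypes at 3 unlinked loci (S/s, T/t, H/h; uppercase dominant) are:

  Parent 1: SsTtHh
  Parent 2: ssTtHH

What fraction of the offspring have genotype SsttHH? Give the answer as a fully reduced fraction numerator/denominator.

SsTtHh gametes: STH×1, STh×1, StH×1, Sth×1, sTH×1, sTh×1, stH×1, sth×1
ssTtHH gametes: sTH×4, stH×4
SsTtHh×ssTtHH grid (8·8=64): SsTTHH=4 SsTTHh=4 SsTtHH=8 SsTtHh=8 SsttHH=4 SsttHh=4 ssTTHH=4 ssTTHh=4 ssTtHH=8 ssTtHh=8 ssttHH=4 ssttHh=4
SsttHH hits 4/64; gcd=4; 4÷4/64÷4 = 1/16

P(SsttHH) = 1/16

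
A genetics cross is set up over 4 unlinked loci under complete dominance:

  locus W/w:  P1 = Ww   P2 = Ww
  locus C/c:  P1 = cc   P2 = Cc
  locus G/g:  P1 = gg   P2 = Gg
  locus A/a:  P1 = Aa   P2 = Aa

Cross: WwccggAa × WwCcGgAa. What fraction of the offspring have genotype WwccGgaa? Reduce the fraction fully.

WwccggAa gametes: WcgA×4, Wcga×4, wcgA×4, wcga×4
WwCcGgAa gametes: WCGA×1, WCGa×1, WCgA×1, WCga×1, WcGA×1, WcGa×1, WcgA×1, Wcga×1, wCGA×1, wCGa×1, wCgA×1, wCga×1, wcGA×1, wcGa×1, wcgA×1, wcga×1
WwccggAa×WwCcGgAa grid (16·16=256): WWCcGgAA=4 WWCcGgAa=8 WWCcGgaa=4 WWCcggAA=4 WWCcggAa=8 WWCcggaa=4 WWccGgAA=4 WWccGgAa=8 WWccGgaa=4 WWccggAA=4 WWccggAa=8 WWccggaa=4 WwCcGgAA=8 WwCcGgAa=16 WwCcGgaa=8 WwCcggAA=8 WwCcggAa=16 WwCcggaa=8 WwccGgAA=8 WwccGgAa=16 WwccGgaa=8 WwccggAA=8 WwccggAa=16 Wwccggaa=8 wwCcGgAA=4 wwCcGgAa=8 wwCcGgaa=4 wwCcggAA=4 wwCcggAa=8 wwCcggaa=4 wwccGgAA=4 wwccGgAa=8 wwccGgaa=4 wwccggAA=4 wwccggAa=8 wwccggaa=4
WwccGgaa hits 8/256; gcd=8; 8÷8/256÷8 = 1/32

P(WwccGgaa) = 1/32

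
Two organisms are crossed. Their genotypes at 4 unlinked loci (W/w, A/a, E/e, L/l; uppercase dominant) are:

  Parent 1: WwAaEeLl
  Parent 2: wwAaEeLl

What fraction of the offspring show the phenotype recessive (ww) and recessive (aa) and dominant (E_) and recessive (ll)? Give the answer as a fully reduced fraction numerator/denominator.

WwAaEeLl gametes: WAEL×1, WAEl×1, WAeL×1, WAel×1, WaEL×1, WaEl×1, WaeL×1, Wael×1, wAEL×1, wAEl×1, wAeL×1, wAel×1, waEL×1, waEl×1, waeL×1, wael×1
wwAaEeLl gametes: wAEL×2, wAEl×2, wAeL×2, wAel×2, waEL×2, waEl×2, waeL×2, wael×2
WwAaEeLl×wwAaEeLl grid (16·16=256): WwAAEELL=2 WwAAEELl=4 WwAAEEll=2 WwAAEeLL=4 WwAAEeLl=8 WwAAEell=4 WwAAeeLL=2 WwAAeeLl=4 WwAAeell=2 WwAaEELL=4 WwAaEELl=8 WwAaEEll=4 WwAaEeLL=8 WwAaEeLl=16 WwAaEell=8 WwAaeeLL=4 WwAaeeLl=8 WwAaeell=4 WwaaEELL=2 WwaaEELl=4 WwaaEEll=2 WwaaEeLL=4 WwaaEeLl=8 WwaaEell=4 WwaaeeLL=2 WwaaeeLl=4 Wwaaeell=2 wwAAEELL=2 wwAAEELl=4 wwAAEEll=2 wwAAEeLL=4 wwAAEeLl=8 wwAAEell=4 wwAAeeLL=2 wwAAeeLl=4 wwAAeell=2 wwAaEELL=4 wwAaEELl=8 wwAaEEll=4 wwAaEeLL=8 wwAaEeLl=16 wwAaEell=8 wwAaeeLL=4 wwAaeeLl=8 wwAaeell=4 wwaaEELL=2 wwaaEELl=4 wwaaEEll=2 wwaaEeLL=4 wwaaEeLl=8 wwaaEell=4 wwaaeeLL=2 wwaaeeLl=4 wwaaeell=2
ww aa E_ ll hits 6/256; gcd=2; 6÷2/256÷2 = 3/128

P(ww aa E_ ll) = 3/128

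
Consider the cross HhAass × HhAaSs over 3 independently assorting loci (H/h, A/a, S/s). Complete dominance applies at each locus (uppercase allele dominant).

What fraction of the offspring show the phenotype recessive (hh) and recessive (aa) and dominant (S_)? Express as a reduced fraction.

P(hh aa S_) = 1/32

HhAass gametes: HAs×2, Has×2, hAs×2, has×2
HhAaSs gametes: HAS×1, HAs×1, HaS×1, Has×1, hAS×1, hAs×1, haS×1, has×1
HhAass×HhAaSs grid (8·8=64): HHAASs=2 HHAAss=2 HHAaSs=4 HHAass=4 HHaaSs=2 HHaass=2 HhAASs=4 HhAAss=4 HhAaSs=8 HhAass=8 HhaaSs=4 Hhaass=4 hhAASs=2 hhAAss=2 hhAaSs=4 hhAass=4 hhaaSs=2 hhaass=2
hh aa S_ hits 2/64; gcd=2; 2÷2/64÷2 = 1/32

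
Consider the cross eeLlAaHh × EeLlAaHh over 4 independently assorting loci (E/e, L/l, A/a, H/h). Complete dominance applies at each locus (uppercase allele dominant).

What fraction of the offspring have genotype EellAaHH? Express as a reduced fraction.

eeLlAaHh gametes: eLAH×2, eLAh×2, eLaH×2, eLah×2, elAH×2, elAh×2, elaH×2, elah×2
EeLlAaHh gametes: ELAH×1, ELAh×1, ELaH×1, ELah×1, ElAH×1, ElAh×1, ElaH×1, Elah×1, eLAH×1, eLAh×1, eLaH×1, eLah×1, elAH×1, elAh×1, elaH×1, elah×1
eeLlAaHh×EeLlAaHh grid (16·16=256): EeLLAAHH=2 EeLLAAHh=4 EeLLAAhh=2 EeLLAaHH=4 EeLLAaHh=8 EeLLAahh=4 EeLLaaHH=2 EeLLaaHh=4 EeLLaahh=2 EeLlAAHH=4 EeLlAAHh=8 EeLlAAhh=4 EeLlAaHH=8 EeLlAaHh=16 EeLlAahh=8 EeLlaaHH=4 EeLlaaHh=8 EeLlaahh=4 EellAAHH=2 EellAAHh=4 EellAAhh=2 EellAaHH=4 EellAaHh=8 EellAahh=4 EellaaHH=2 EellaaHh=4 Eellaahh=2 eeLLAAHH=2 eeLLAAHh=4 eeLLAAhh=2 eeLLAaHH=4 eeLLAaHh=8 eeLLAahh=4 eeLLaaHH=2 eeLLaaHh=4 eeLLaahh=2 eeLlAAHH=4 eeLlAAHh=8 eeLlAAhh=4 eeLlAaHH=8 eeLlAaHh=16 eeLlAahh=8 eeLlaaHH=4 eeLlaaHh=8 eeLlaahh=4 eellAAHH=2 eellAAHh=4 eellAAhh=2 eellAaHH=4 eellAaHh=8 eellAahh=4 eellaaHH=2 eellaaHh=4 eellaahh=2
EellAaHH hits 4/256; gcd=4; 4÷4/256÷4 = 1/64

P(EellAaHH) = 1/64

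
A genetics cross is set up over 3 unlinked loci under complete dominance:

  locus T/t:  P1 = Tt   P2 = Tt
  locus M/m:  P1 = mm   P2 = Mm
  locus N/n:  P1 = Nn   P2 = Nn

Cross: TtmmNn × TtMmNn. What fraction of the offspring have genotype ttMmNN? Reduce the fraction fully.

TtmmNn gametes: TmN×2, Tmn×2, tmN×2, tmn×2
TtMmNn gametes: TMN×1, TMn×1, TmN×1, Tmn×1, tMN×1, tMn×1, tmN×1, tmn×1
TtmmNn×TtMmNn grid (8·8=64): TTMmNN=2 TTMmNn=4 TTMmnn=2 TTmmNN=2 TTmmNn=4 TTmmnn=2 TtMmNN=4 TtMmNn=8 TtMmnn=4 TtmmNN=4 TtmmNn=8 Ttmmnn=4 ttMmNN=2 ttMmNn=4 ttMmnn=2 ttmmNN=2 ttmmNn=4 ttmmnn=2
ttMmNN hits 2/64; gcd=2; 2÷2/64÷2 = 1/32

P(ttMmNN) = 1/32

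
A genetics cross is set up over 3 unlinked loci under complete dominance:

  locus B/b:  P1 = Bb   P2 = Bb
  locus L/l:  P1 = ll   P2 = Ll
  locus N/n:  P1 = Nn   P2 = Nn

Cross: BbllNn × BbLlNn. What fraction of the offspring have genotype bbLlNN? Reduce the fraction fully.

P(bbLlNN) = 1/32

BbllNn gametes: BlN×2, Bln×2, blN×2, bln×2
BbLlNn gametes: BLN×1, BLn×1, BlN×1, Bln×1, bLN×1, bLn×1, blN×1, bln×1
BbllNn×BbLlNn grid (8·8=64): BBLlNN=2 BBLlNn=4 BBLlnn=2 BBllNN=2 BBllNn=4 BBllnn=2 BbLlNN=4 BbLlNn=8 BbLlnn=4 BbllNN=4 BbllNn=8 Bbllnn=4 bbLlNN=2 bbLlNn=4 bbLlnn=2 bbllNN=2 bbllNn=4 bbllnn=2
bbLlNN hits 2/64; gcd=2; 2÷2/64÷2 = 1/32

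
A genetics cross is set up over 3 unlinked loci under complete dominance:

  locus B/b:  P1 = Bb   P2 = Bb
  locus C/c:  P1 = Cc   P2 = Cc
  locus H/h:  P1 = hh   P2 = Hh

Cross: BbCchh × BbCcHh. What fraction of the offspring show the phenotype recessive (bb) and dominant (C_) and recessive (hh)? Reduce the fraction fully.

P(bb C_ hh) = 3/32

BbCchh gametes: BCh×2, Bch×2, bCh×2, bch×2
BbCcHh gametes: BCH×1, BCh×1, BcH×1, Bch×1, bCH×1, bCh×1, bcH×1, bch×1
BbCchh×BbCcHh grid (8·8=64): BBCCHh=2 BBCChh=2 BBCcHh=4 BBCchh=4 BBccHh=2 BBcchh=2 BbCCHh=4 BbCChh=4 BbCcHh=8 BbCchh=8 BbccHh=4 Bbcchh=4 bbCCHh=2 bbCChh=2 bbCcHh=4 bbCchh=4 bbccHh=2 bbcchh=2
bb C_ hh hits 6/64; gcd=2; 6÷2/64÷2 = 3/32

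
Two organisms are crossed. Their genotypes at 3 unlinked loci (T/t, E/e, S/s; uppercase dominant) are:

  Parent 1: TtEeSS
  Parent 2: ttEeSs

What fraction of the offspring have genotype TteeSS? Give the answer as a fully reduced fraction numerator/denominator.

TtEeSS gametes: TES×2, TeS×2, tES×2, teS×2
ttEeSs gametes: tES×2, tEs×2, teS×2, tes×2
TtEeSS×ttEeSs grid (8·8=64): TtEESS=4 TtEESs=4 TtEeSS=8 TtEeSs=8 TteeSS=4 TteeSs=4 ttEESS=4 ttEESs=4 ttEeSS=8 ttEeSs=8 tteeSS=4 tteeSs=4
TteeSS hits 4/64; gcd=4; 4÷4/64÷4 = 1/16

P(TteeSS) = 1/16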